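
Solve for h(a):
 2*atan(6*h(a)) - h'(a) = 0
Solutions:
 Integral(1/atan(6*_y), (_y, h(a))) = C1 + 2*a


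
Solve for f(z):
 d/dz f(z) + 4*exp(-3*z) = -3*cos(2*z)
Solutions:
 f(z) = C1 - 3*sin(2*z)/2 + 4*exp(-3*z)/3


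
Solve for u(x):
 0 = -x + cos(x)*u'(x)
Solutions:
 u(x) = C1 + Integral(x/cos(x), x)


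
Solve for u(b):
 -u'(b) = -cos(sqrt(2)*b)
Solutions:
 u(b) = C1 + sqrt(2)*sin(sqrt(2)*b)/2


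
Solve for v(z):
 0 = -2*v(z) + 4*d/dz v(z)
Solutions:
 v(z) = C1*exp(z/2)


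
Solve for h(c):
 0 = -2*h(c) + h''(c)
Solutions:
 h(c) = C1*exp(-sqrt(2)*c) + C2*exp(sqrt(2)*c)


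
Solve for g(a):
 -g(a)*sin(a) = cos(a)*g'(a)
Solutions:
 g(a) = C1*cos(a)


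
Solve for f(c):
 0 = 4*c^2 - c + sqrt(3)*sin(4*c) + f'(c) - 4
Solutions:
 f(c) = C1 - 4*c^3/3 + c^2/2 + 4*c + sqrt(3)*cos(4*c)/4


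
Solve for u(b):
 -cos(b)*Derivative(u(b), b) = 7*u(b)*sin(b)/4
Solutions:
 u(b) = C1*cos(b)^(7/4)


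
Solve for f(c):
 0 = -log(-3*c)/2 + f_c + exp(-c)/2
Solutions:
 f(c) = C1 + c*log(-c)/2 + c*(-1 + log(3))/2 + exp(-c)/2


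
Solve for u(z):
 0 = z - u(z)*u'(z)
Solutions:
 u(z) = -sqrt(C1 + z^2)
 u(z) = sqrt(C1 + z^2)


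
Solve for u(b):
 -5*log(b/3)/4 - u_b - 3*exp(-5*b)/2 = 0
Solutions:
 u(b) = C1 - 5*b*log(b)/4 + 5*b*(1 + log(3))/4 + 3*exp(-5*b)/10


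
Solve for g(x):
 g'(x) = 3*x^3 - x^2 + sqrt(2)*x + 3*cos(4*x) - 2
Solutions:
 g(x) = C1 + 3*x^4/4 - x^3/3 + sqrt(2)*x^2/2 - 2*x + 3*sin(4*x)/4


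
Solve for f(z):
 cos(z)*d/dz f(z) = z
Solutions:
 f(z) = C1 + Integral(z/cos(z), z)


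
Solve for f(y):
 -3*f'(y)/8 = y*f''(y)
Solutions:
 f(y) = C1 + C2*y^(5/8)


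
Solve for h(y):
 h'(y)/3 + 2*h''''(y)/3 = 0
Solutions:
 h(y) = C1 + C4*exp(-2^(2/3)*y/2) + (C2*sin(2^(2/3)*sqrt(3)*y/4) + C3*cos(2^(2/3)*sqrt(3)*y/4))*exp(2^(2/3)*y/4)


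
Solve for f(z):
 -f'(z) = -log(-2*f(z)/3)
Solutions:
 -Integral(1/(log(-_y) - log(3) + log(2)), (_y, f(z))) = C1 - z


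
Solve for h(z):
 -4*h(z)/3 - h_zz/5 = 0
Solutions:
 h(z) = C1*sin(2*sqrt(15)*z/3) + C2*cos(2*sqrt(15)*z/3)


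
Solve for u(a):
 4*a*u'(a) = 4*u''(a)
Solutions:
 u(a) = C1 + C2*erfi(sqrt(2)*a/2)


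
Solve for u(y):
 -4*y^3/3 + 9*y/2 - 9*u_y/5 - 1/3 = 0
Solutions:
 u(y) = C1 - 5*y^4/27 + 5*y^2/4 - 5*y/27


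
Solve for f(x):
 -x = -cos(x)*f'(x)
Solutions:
 f(x) = C1 + Integral(x/cos(x), x)


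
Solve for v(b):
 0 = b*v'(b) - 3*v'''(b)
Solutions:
 v(b) = C1 + Integral(C2*airyai(3^(2/3)*b/3) + C3*airybi(3^(2/3)*b/3), b)


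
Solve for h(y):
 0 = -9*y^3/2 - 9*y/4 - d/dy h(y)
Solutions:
 h(y) = C1 - 9*y^4/8 - 9*y^2/8


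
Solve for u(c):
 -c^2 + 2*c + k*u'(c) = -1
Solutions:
 u(c) = C1 + c^3/(3*k) - c^2/k - c/k


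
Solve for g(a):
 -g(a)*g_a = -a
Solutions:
 g(a) = -sqrt(C1 + a^2)
 g(a) = sqrt(C1 + a^2)


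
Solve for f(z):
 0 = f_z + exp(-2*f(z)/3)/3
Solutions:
 f(z) = 3*log(-sqrt(C1 - z)) - 3*log(3) + 3*log(2)/2
 f(z) = 3*log(C1 - z)/2 - 3*log(3) + 3*log(2)/2


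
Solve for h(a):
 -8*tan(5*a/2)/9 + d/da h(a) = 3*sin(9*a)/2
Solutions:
 h(a) = C1 - 16*log(cos(5*a/2))/45 - cos(9*a)/6


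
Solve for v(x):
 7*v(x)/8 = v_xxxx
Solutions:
 v(x) = C1*exp(-14^(1/4)*x/2) + C2*exp(14^(1/4)*x/2) + C3*sin(14^(1/4)*x/2) + C4*cos(14^(1/4)*x/2)


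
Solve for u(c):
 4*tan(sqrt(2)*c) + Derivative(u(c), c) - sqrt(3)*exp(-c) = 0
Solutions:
 u(c) = C1 - sqrt(2)*log(tan(sqrt(2)*c)^2 + 1) - sqrt(3)*exp(-c)


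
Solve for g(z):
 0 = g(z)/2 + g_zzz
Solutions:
 g(z) = C3*exp(-2^(2/3)*z/2) + (C1*sin(2^(2/3)*sqrt(3)*z/4) + C2*cos(2^(2/3)*sqrt(3)*z/4))*exp(2^(2/3)*z/4)


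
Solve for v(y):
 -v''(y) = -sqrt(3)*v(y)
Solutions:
 v(y) = C1*exp(-3^(1/4)*y) + C2*exp(3^(1/4)*y)


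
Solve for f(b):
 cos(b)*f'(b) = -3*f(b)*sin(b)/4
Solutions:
 f(b) = C1*cos(b)^(3/4)


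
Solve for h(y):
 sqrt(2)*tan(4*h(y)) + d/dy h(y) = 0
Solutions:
 h(y) = -asin(C1*exp(-4*sqrt(2)*y))/4 + pi/4
 h(y) = asin(C1*exp(-4*sqrt(2)*y))/4


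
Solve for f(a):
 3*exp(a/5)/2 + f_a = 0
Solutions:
 f(a) = C1 - 15*exp(a/5)/2


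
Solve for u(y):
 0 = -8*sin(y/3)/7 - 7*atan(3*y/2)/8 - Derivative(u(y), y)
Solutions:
 u(y) = C1 - 7*y*atan(3*y/2)/8 + 7*log(9*y^2 + 4)/24 + 24*cos(y/3)/7


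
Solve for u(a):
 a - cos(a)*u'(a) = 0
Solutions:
 u(a) = C1 + Integral(a/cos(a), a)


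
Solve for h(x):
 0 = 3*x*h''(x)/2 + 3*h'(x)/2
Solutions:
 h(x) = C1 + C2*log(x)


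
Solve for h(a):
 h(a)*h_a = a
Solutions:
 h(a) = -sqrt(C1 + a^2)
 h(a) = sqrt(C1 + a^2)


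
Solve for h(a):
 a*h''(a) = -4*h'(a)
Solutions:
 h(a) = C1 + C2/a^3


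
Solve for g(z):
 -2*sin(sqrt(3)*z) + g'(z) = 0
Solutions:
 g(z) = C1 - 2*sqrt(3)*cos(sqrt(3)*z)/3


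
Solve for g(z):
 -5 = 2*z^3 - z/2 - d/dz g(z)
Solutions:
 g(z) = C1 + z^4/2 - z^2/4 + 5*z


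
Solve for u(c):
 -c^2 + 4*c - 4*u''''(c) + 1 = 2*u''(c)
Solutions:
 u(c) = C1 + C2*c + C3*sin(sqrt(2)*c/2) + C4*cos(sqrt(2)*c/2) - c^4/24 + c^3/3 + 5*c^2/4


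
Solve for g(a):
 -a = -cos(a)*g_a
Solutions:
 g(a) = C1 + Integral(a/cos(a), a)


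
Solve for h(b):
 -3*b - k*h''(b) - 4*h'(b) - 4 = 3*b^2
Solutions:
 h(b) = C1 + C2*exp(-4*b/k) - b^3/4 + 3*b^2*k/16 - 3*b^2/8 - 3*b*k^2/32 + 3*b*k/16 - b


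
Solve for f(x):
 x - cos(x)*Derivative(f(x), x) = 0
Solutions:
 f(x) = C1 + Integral(x/cos(x), x)


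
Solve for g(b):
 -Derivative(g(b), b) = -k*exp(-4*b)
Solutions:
 g(b) = C1 - k*exp(-4*b)/4


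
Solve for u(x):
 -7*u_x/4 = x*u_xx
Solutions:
 u(x) = C1 + C2/x^(3/4)


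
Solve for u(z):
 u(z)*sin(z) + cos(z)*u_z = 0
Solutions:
 u(z) = C1*cos(z)


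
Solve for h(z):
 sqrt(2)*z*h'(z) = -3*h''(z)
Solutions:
 h(z) = C1 + C2*erf(2^(3/4)*sqrt(3)*z/6)


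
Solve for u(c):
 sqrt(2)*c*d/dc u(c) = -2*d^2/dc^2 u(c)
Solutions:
 u(c) = C1 + C2*erf(2^(1/4)*c/2)


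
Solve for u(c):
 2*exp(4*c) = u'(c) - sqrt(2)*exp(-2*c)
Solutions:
 u(c) = C1 + exp(4*c)/2 - sqrt(2)*exp(-2*c)/2


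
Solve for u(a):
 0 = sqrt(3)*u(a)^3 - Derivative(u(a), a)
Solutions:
 u(a) = -sqrt(2)*sqrt(-1/(C1 + sqrt(3)*a))/2
 u(a) = sqrt(2)*sqrt(-1/(C1 + sqrt(3)*a))/2


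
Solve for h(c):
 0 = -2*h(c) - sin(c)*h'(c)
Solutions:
 h(c) = C1*(cos(c) + 1)/(cos(c) - 1)


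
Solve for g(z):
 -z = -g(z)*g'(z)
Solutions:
 g(z) = -sqrt(C1 + z^2)
 g(z) = sqrt(C1 + z^2)


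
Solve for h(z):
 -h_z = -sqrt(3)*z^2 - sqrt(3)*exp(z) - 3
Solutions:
 h(z) = C1 + sqrt(3)*z^3/3 + 3*z + sqrt(3)*exp(z)


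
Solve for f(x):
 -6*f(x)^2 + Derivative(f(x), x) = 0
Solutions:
 f(x) = -1/(C1 + 6*x)


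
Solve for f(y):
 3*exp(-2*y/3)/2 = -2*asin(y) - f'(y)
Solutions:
 f(y) = C1 - 2*y*asin(y) - 2*sqrt(1 - y^2) + 9*exp(-2*y/3)/4


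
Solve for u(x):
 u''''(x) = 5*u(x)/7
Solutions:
 u(x) = C1*exp(-5^(1/4)*7^(3/4)*x/7) + C2*exp(5^(1/4)*7^(3/4)*x/7) + C3*sin(5^(1/4)*7^(3/4)*x/7) + C4*cos(5^(1/4)*7^(3/4)*x/7)


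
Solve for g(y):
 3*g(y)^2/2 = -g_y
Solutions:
 g(y) = 2/(C1 + 3*y)


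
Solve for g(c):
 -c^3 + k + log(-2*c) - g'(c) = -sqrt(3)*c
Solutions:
 g(c) = C1 - c^4/4 + sqrt(3)*c^2/2 + c*(k - 1 + log(2)) + c*log(-c)


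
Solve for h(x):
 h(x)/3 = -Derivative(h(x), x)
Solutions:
 h(x) = C1*exp(-x/3)


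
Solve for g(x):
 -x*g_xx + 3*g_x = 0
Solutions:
 g(x) = C1 + C2*x^4


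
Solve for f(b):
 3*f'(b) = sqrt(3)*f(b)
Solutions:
 f(b) = C1*exp(sqrt(3)*b/3)


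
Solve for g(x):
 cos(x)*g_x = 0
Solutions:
 g(x) = C1


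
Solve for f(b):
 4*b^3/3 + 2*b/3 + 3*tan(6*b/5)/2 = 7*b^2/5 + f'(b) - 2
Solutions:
 f(b) = C1 + b^4/3 - 7*b^3/15 + b^2/3 + 2*b - 5*log(cos(6*b/5))/4


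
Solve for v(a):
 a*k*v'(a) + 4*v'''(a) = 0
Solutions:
 v(a) = C1 + Integral(C2*airyai(2^(1/3)*a*(-k)^(1/3)/2) + C3*airybi(2^(1/3)*a*(-k)^(1/3)/2), a)


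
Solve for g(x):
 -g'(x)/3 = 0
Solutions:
 g(x) = C1


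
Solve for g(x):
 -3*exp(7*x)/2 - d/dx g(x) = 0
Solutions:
 g(x) = C1 - 3*exp(7*x)/14


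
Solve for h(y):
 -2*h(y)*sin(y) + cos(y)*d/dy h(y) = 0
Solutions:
 h(y) = C1/cos(y)^2


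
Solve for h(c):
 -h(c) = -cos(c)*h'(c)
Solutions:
 h(c) = C1*sqrt(sin(c) + 1)/sqrt(sin(c) - 1)


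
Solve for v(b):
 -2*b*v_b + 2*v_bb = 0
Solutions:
 v(b) = C1 + C2*erfi(sqrt(2)*b/2)


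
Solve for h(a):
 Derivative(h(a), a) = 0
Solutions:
 h(a) = C1


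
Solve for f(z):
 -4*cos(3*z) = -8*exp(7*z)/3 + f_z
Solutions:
 f(z) = C1 + 8*exp(7*z)/21 - 4*sin(3*z)/3


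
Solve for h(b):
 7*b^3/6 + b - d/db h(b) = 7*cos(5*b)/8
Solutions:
 h(b) = C1 + 7*b^4/24 + b^2/2 - 7*sin(5*b)/40


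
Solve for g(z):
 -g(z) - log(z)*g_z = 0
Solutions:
 g(z) = C1*exp(-li(z))


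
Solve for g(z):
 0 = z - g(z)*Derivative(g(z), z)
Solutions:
 g(z) = -sqrt(C1 + z^2)
 g(z) = sqrt(C1 + z^2)


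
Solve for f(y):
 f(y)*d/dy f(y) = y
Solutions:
 f(y) = -sqrt(C1 + y^2)
 f(y) = sqrt(C1 + y^2)


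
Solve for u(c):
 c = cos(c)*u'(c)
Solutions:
 u(c) = C1 + Integral(c/cos(c), c)


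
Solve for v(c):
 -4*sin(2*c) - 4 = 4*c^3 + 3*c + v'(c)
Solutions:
 v(c) = C1 - c^4 - 3*c^2/2 - 4*c + 2*cos(2*c)


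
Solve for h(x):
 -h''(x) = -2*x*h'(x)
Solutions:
 h(x) = C1 + C2*erfi(x)


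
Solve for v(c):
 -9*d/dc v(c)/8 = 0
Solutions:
 v(c) = C1


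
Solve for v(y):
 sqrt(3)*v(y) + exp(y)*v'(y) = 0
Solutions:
 v(y) = C1*exp(sqrt(3)*exp(-y))


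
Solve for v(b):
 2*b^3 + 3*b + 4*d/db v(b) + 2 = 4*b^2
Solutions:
 v(b) = C1 - b^4/8 + b^3/3 - 3*b^2/8 - b/2


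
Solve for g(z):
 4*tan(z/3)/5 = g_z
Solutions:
 g(z) = C1 - 12*log(cos(z/3))/5


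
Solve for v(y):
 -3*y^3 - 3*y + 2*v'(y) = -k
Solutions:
 v(y) = C1 - k*y/2 + 3*y^4/8 + 3*y^2/4


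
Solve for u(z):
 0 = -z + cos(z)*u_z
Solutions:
 u(z) = C1 + Integral(z/cos(z), z)


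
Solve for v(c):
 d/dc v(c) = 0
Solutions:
 v(c) = C1


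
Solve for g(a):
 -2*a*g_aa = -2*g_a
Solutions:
 g(a) = C1 + C2*a^2


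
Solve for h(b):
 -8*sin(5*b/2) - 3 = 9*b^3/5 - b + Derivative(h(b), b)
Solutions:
 h(b) = C1 - 9*b^4/20 + b^2/2 - 3*b + 16*cos(5*b/2)/5


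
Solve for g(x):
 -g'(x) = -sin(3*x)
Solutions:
 g(x) = C1 - cos(3*x)/3


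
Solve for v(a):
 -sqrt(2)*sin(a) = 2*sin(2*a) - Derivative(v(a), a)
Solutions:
 v(a) = C1 + 2*sin(a)^2 - sqrt(2)*cos(a)


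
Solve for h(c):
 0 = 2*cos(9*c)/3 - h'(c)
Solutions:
 h(c) = C1 + 2*sin(9*c)/27


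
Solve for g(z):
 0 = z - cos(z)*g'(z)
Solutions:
 g(z) = C1 + Integral(z/cos(z), z)


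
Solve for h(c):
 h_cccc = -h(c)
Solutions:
 h(c) = (C1*sin(sqrt(2)*c/2) + C2*cos(sqrt(2)*c/2))*exp(-sqrt(2)*c/2) + (C3*sin(sqrt(2)*c/2) + C4*cos(sqrt(2)*c/2))*exp(sqrt(2)*c/2)


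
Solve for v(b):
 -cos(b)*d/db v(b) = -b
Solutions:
 v(b) = C1 + Integral(b/cos(b), b)


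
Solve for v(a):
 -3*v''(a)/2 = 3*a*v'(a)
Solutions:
 v(a) = C1 + C2*erf(a)


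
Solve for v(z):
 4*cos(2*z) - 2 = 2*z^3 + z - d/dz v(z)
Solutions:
 v(z) = C1 + z^4/2 + z^2/2 + 2*z - 2*sin(2*z)


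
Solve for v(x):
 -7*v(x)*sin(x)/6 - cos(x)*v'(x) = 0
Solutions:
 v(x) = C1*cos(x)^(7/6)


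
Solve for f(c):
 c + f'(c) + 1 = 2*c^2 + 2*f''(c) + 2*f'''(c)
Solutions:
 f(c) = C1 + C2*exp(c*(-1 + sqrt(3))/2) + C3*exp(-c*(1 + sqrt(3))/2) + 2*c^3/3 + 7*c^2/2 + 21*c


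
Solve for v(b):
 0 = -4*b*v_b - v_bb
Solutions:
 v(b) = C1 + C2*erf(sqrt(2)*b)


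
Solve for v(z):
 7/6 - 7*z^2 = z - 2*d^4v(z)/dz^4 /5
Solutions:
 v(z) = C1 + C2*z + C3*z^2 + C4*z^3 + 7*z^6/144 + z^5/48 - 35*z^4/288


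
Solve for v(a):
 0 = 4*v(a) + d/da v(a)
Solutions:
 v(a) = C1*exp(-4*a)


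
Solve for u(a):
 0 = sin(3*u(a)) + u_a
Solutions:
 u(a) = -acos((-C1 - exp(6*a))/(C1 - exp(6*a)))/3 + 2*pi/3
 u(a) = acos((-C1 - exp(6*a))/(C1 - exp(6*a)))/3


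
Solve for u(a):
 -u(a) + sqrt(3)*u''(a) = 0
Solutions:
 u(a) = C1*exp(-3^(3/4)*a/3) + C2*exp(3^(3/4)*a/3)


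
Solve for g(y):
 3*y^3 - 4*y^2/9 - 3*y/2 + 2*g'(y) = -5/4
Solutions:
 g(y) = C1 - 3*y^4/8 + 2*y^3/27 + 3*y^2/8 - 5*y/8


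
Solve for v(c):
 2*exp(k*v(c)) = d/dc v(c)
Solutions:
 v(c) = Piecewise((log(-1/(C1*k + 2*c*k))/k, Ne(k, 0)), (nan, True))
 v(c) = Piecewise((C1 + 2*c, Eq(k, 0)), (nan, True))


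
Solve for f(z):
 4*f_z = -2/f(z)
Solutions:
 f(z) = -sqrt(C1 - z)
 f(z) = sqrt(C1 - z)


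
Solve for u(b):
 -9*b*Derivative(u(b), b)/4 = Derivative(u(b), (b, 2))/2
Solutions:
 u(b) = C1 + C2*erf(3*b/2)


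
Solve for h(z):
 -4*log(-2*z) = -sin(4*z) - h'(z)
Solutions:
 h(z) = C1 + 4*z*log(-z) - 4*z + 4*z*log(2) + cos(4*z)/4


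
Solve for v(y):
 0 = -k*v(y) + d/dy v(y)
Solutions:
 v(y) = C1*exp(k*y)


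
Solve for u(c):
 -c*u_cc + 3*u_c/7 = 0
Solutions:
 u(c) = C1 + C2*c^(10/7)


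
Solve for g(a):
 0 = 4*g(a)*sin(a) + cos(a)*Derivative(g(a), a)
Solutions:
 g(a) = C1*cos(a)^4


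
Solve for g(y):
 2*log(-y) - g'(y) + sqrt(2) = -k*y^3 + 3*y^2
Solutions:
 g(y) = C1 + k*y^4/4 - y^3 + 2*y*log(-y) + y*(-2 + sqrt(2))


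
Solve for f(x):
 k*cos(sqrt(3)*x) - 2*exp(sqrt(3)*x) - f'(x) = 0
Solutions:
 f(x) = C1 + sqrt(3)*k*sin(sqrt(3)*x)/3 - 2*sqrt(3)*exp(sqrt(3)*x)/3


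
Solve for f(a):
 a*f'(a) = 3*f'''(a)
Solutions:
 f(a) = C1 + Integral(C2*airyai(3^(2/3)*a/3) + C3*airybi(3^(2/3)*a/3), a)


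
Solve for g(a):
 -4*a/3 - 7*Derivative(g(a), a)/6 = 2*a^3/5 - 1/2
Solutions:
 g(a) = C1 - 3*a^4/35 - 4*a^2/7 + 3*a/7


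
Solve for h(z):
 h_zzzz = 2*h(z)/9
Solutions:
 h(z) = C1*exp(-2^(1/4)*sqrt(3)*z/3) + C2*exp(2^(1/4)*sqrt(3)*z/3) + C3*sin(2^(1/4)*sqrt(3)*z/3) + C4*cos(2^(1/4)*sqrt(3)*z/3)


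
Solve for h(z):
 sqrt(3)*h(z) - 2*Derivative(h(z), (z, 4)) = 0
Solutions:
 h(z) = C1*exp(-2^(3/4)*3^(1/8)*z/2) + C2*exp(2^(3/4)*3^(1/8)*z/2) + C3*sin(2^(3/4)*3^(1/8)*z/2) + C4*cos(2^(3/4)*3^(1/8)*z/2)


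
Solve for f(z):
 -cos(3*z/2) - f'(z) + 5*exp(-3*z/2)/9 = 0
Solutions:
 f(z) = C1 - 2*sin(3*z/2)/3 - 10*exp(-3*z/2)/27


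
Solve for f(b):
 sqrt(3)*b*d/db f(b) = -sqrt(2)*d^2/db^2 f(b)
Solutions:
 f(b) = C1 + C2*erf(6^(1/4)*b/2)


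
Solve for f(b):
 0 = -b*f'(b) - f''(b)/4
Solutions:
 f(b) = C1 + C2*erf(sqrt(2)*b)


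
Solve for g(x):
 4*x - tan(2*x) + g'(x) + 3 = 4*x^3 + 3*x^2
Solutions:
 g(x) = C1 + x^4 + x^3 - 2*x^2 - 3*x - log(cos(2*x))/2


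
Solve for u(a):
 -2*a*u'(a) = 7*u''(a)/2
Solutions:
 u(a) = C1 + C2*erf(sqrt(14)*a/7)


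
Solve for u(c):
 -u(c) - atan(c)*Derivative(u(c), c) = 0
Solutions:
 u(c) = C1*exp(-Integral(1/atan(c), c))


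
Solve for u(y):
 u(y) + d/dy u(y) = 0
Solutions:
 u(y) = C1*exp(-y)


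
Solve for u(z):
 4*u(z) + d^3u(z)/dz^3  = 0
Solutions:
 u(z) = C3*exp(-2^(2/3)*z) + (C1*sin(2^(2/3)*sqrt(3)*z/2) + C2*cos(2^(2/3)*sqrt(3)*z/2))*exp(2^(2/3)*z/2)


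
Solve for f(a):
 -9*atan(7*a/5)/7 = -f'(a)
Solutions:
 f(a) = C1 + 9*a*atan(7*a/5)/7 - 45*log(49*a^2 + 25)/98


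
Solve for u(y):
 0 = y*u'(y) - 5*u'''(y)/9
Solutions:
 u(y) = C1 + Integral(C2*airyai(15^(2/3)*y/5) + C3*airybi(15^(2/3)*y/5), y)


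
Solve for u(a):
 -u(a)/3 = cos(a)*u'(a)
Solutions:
 u(a) = C1*(sin(a) - 1)^(1/6)/(sin(a) + 1)^(1/6)


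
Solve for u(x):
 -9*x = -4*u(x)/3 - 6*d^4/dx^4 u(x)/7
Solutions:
 u(x) = 27*x/4 + (C1*sin(2^(3/4)*sqrt(3)*7^(1/4)*x/6) + C2*cos(2^(3/4)*sqrt(3)*7^(1/4)*x/6))*exp(-2^(3/4)*sqrt(3)*7^(1/4)*x/6) + (C3*sin(2^(3/4)*sqrt(3)*7^(1/4)*x/6) + C4*cos(2^(3/4)*sqrt(3)*7^(1/4)*x/6))*exp(2^(3/4)*sqrt(3)*7^(1/4)*x/6)


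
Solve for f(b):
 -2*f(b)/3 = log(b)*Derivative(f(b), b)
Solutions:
 f(b) = C1*exp(-2*li(b)/3)


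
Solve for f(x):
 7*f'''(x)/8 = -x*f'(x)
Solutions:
 f(x) = C1 + Integral(C2*airyai(-2*7^(2/3)*x/7) + C3*airybi(-2*7^(2/3)*x/7), x)


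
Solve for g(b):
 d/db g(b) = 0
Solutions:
 g(b) = C1


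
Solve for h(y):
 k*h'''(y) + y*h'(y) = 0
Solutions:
 h(y) = C1 + Integral(C2*airyai(y*(-1/k)^(1/3)) + C3*airybi(y*(-1/k)^(1/3)), y)


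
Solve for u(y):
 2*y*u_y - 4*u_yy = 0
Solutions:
 u(y) = C1 + C2*erfi(y/2)


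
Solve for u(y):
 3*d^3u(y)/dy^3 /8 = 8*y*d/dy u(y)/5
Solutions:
 u(y) = C1 + Integral(C2*airyai(4*15^(2/3)*y/15) + C3*airybi(4*15^(2/3)*y/15), y)


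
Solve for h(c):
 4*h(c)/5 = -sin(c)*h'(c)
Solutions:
 h(c) = C1*(cos(c) + 1)^(2/5)/(cos(c) - 1)^(2/5)


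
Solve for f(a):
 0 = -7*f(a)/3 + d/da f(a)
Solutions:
 f(a) = C1*exp(7*a/3)


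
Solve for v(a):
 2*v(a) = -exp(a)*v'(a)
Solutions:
 v(a) = C1*exp(2*exp(-a))


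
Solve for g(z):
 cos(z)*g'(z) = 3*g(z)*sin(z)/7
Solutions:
 g(z) = C1/cos(z)^(3/7)


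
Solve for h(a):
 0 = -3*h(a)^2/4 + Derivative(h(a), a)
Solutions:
 h(a) = -4/(C1 + 3*a)


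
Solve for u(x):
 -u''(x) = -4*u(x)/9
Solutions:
 u(x) = C1*exp(-2*x/3) + C2*exp(2*x/3)


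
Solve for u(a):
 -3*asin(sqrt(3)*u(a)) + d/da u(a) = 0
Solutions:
 Integral(1/asin(sqrt(3)*_y), (_y, u(a))) = C1 + 3*a


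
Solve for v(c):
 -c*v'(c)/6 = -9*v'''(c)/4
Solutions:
 v(c) = C1 + Integral(C2*airyai(2^(1/3)*c/3) + C3*airybi(2^(1/3)*c/3), c)


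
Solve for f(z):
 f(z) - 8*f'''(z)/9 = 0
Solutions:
 f(z) = C3*exp(3^(2/3)*z/2) + (C1*sin(3*3^(1/6)*z/4) + C2*cos(3*3^(1/6)*z/4))*exp(-3^(2/3)*z/4)


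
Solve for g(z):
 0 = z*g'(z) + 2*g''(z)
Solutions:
 g(z) = C1 + C2*erf(z/2)


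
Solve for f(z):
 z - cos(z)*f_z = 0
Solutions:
 f(z) = C1 + Integral(z/cos(z), z)


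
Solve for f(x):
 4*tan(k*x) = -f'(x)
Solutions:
 f(x) = C1 - 4*Piecewise((-log(cos(k*x))/k, Ne(k, 0)), (0, True))


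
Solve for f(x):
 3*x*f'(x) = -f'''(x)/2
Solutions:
 f(x) = C1 + Integral(C2*airyai(-6^(1/3)*x) + C3*airybi(-6^(1/3)*x), x)


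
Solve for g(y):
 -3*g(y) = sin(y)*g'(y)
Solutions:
 g(y) = C1*(cos(y) + 1)^(3/2)/(cos(y) - 1)^(3/2)


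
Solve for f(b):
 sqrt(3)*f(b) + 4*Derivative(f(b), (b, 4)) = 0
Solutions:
 f(b) = (C1*sin(3^(1/8)*b/2) + C2*cos(3^(1/8)*b/2))*exp(-3^(1/8)*b/2) + (C3*sin(3^(1/8)*b/2) + C4*cos(3^(1/8)*b/2))*exp(3^(1/8)*b/2)


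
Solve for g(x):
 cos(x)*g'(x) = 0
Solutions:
 g(x) = C1


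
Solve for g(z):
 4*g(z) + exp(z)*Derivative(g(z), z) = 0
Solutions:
 g(z) = C1*exp(4*exp(-z))


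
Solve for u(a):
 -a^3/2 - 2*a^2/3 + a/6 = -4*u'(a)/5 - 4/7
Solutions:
 u(a) = C1 + 5*a^4/32 + 5*a^3/18 - 5*a^2/48 - 5*a/7


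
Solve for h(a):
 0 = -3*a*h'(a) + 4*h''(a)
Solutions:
 h(a) = C1 + C2*erfi(sqrt(6)*a/4)


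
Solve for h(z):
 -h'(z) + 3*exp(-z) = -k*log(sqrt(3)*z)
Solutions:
 h(z) = C1 + k*z*log(z) + k*z*(-1 + log(3)/2) - 3*exp(-z)


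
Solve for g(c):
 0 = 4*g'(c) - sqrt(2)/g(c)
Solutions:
 g(c) = -sqrt(C1 + 2*sqrt(2)*c)/2
 g(c) = sqrt(C1 + 2*sqrt(2)*c)/2


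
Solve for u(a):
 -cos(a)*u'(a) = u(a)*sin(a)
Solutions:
 u(a) = C1*cos(a)


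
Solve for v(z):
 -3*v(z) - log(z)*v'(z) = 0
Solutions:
 v(z) = C1*exp(-3*li(z))


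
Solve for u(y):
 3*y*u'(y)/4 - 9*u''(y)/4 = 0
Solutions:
 u(y) = C1 + C2*erfi(sqrt(6)*y/6)


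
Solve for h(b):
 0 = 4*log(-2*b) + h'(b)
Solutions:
 h(b) = C1 - 4*b*log(-b) + 4*b*(1 - log(2))


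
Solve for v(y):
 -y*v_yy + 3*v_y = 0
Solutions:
 v(y) = C1 + C2*y^4


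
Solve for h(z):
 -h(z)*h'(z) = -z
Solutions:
 h(z) = -sqrt(C1 + z^2)
 h(z) = sqrt(C1 + z^2)


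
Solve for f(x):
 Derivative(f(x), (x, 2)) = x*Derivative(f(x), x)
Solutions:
 f(x) = C1 + C2*erfi(sqrt(2)*x/2)


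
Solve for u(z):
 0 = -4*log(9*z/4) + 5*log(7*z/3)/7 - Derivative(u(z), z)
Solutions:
 u(z) = C1 - 23*z*log(z)/7 - 61*z*log(3)/7 + 5*z*log(7)/7 + 23*z/7 + 8*z*log(2)


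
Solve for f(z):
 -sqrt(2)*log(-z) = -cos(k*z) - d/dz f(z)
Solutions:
 f(z) = C1 + sqrt(2)*z*(log(-z) - 1) - Piecewise((sin(k*z)/k, Ne(k, 0)), (z, True))


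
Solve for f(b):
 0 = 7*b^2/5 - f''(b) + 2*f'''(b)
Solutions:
 f(b) = C1 + C2*b + C3*exp(b/2) + 7*b^4/60 + 14*b^3/15 + 28*b^2/5


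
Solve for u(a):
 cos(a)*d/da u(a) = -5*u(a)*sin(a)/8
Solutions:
 u(a) = C1*cos(a)^(5/8)


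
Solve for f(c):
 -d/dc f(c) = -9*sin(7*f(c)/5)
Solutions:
 -9*c + 5*log(cos(7*f(c)/5) - 1)/14 - 5*log(cos(7*f(c)/5) + 1)/14 = C1


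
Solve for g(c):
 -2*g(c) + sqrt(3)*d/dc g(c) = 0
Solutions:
 g(c) = C1*exp(2*sqrt(3)*c/3)


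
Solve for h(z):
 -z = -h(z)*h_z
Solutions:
 h(z) = -sqrt(C1 + z^2)
 h(z) = sqrt(C1 + z^2)


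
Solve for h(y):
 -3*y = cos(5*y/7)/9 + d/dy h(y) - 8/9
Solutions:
 h(y) = C1 - 3*y^2/2 + 8*y/9 - 7*sin(5*y/7)/45


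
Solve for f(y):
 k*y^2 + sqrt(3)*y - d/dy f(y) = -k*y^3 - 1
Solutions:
 f(y) = C1 + k*y^4/4 + k*y^3/3 + sqrt(3)*y^2/2 + y


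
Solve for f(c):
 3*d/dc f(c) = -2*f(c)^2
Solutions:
 f(c) = 3/(C1 + 2*c)


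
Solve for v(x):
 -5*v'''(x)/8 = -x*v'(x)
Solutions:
 v(x) = C1 + Integral(C2*airyai(2*5^(2/3)*x/5) + C3*airybi(2*5^(2/3)*x/5), x)


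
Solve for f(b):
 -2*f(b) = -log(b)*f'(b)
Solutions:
 f(b) = C1*exp(2*li(b))


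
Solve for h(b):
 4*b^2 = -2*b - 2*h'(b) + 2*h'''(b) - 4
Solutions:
 h(b) = C1 + C2*exp(-b) + C3*exp(b) - 2*b^3/3 - b^2/2 - 6*b


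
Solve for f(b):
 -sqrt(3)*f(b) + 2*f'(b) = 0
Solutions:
 f(b) = C1*exp(sqrt(3)*b/2)


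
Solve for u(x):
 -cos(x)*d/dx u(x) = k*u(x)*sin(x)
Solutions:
 u(x) = C1*exp(k*log(cos(x)))


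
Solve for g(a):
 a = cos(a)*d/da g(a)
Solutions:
 g(a) = C1 + Integral(a/cos(a), a)


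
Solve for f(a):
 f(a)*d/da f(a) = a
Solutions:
 f(a) = -sqrt(C1 + a^2)
 f(a) = sqrt(C1 + a^2)


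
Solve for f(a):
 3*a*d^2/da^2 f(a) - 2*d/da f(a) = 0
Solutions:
 f(a) = C1 + C2*a^(5/3)


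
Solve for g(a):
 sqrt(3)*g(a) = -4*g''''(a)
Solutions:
 g(a) = (C1*sin(3^(1/8)*a/2) + C2*cos(3^(1/8)*a/2))*exp(-3^(1/8)*a/2) + (C3*sin(3^(1/8)*a/2) + C4*cos(3^(1/8)*a/2))*exp(3^(1/8)*a/2)


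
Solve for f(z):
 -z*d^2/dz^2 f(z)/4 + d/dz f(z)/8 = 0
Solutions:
 f(z) = C1 + C2*z^(3/2)


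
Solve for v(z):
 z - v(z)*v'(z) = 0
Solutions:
 v(z) = -sqrt(C1 + z^2)
 v(z) = sqrt(C1 + z^2)


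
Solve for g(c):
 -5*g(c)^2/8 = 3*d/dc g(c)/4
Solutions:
 g(c) = 6/(C1 + 5*c)


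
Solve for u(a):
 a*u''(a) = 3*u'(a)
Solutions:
 u(a) = C1 + C2*a^4


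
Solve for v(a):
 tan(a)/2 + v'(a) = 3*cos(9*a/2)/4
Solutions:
 v(a) = C1 + log(cos(a))/2 + sin(9*a/2)/6


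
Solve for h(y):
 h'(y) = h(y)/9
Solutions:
 h(y) = C1*exp(y/9)


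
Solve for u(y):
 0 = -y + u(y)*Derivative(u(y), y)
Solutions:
 u(y) = -sqrt(C1 + y^2)
 u(y) = sqrt(C1 + y^2)


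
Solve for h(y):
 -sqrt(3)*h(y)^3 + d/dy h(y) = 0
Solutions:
 h(y) = -sqrt(2)*sqrt(-1/(C1 + sqrt(3)*y))/2
 h(y) = sqrt(2)*sqrt(-1/(C1 + sqrt(3)*y))/2


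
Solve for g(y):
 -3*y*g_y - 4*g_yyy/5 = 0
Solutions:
 g(y) = C1 + Integral(C2*airyai(-30^(1/3)*y/2) + C3*airybi(-30^(1/3)*y/2), y)


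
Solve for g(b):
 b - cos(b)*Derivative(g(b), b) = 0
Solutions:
 g(b) = C1 + Integral(b/cos(b), b)


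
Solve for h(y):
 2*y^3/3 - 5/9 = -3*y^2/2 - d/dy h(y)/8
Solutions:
 h(y) = C1 - 4*y^4/3 - 4*y^3 + 40*y/9


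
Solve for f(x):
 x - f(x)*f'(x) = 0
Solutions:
 f(x) = -sqrt(C1 + x^2)
 f(x) = sqrt(C1 + x^2)


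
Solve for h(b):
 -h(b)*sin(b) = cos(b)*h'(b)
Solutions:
 h(b) = C1*cos(b)


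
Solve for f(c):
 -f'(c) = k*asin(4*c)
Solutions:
 f(c) = C1 - k*(c*asin(4*c) + sqrt(1 - 16*c^2)/4)


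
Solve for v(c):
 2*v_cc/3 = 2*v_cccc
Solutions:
 v(c) = C1 + C2*c + C3*exp(-sqrt(3)*c/3) + C4*exp(sqrt(3)*c/3)


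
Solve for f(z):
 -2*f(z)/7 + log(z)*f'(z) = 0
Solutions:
 f(z) = C1*exp(2*li(z)/7)


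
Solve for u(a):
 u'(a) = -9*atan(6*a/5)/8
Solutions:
 u(a) = C1 - 9*a*atan(6*a/5)/8 + 15*log(36*a^2 + 25)/32


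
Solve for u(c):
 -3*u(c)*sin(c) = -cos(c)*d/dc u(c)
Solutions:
 u(c) = C1/cos(c)^3


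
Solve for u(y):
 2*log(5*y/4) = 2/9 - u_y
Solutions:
 u(y) = C1 - 2*y*log(y) + y*log(16/25) + 20*y/9


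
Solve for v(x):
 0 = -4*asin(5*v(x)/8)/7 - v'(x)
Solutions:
 Integral(1/asin(5*_y/8), (_y, v(x))) = C1 - 4*x/7


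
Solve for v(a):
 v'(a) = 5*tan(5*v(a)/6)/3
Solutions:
 v(a) = -6*asin(C1*exp(25*a/18))/5 + 6*pi/5
 v(a) = 6*asin(C1*exp(25*a/18))/5


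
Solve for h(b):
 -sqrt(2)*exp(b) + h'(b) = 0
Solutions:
 h(b) = C1 + sqrt(2)*exp(b)


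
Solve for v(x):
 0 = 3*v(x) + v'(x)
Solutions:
 v(x) = C1*exp(-3*x)


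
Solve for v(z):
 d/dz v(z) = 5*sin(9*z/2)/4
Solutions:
 v(z) = C1 - 5*cos(9*z/2)/18


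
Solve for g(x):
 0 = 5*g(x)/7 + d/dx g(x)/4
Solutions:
 g(x) = C1*exp(-20*x/7)


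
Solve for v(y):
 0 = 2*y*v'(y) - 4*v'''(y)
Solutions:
 v(y) = C1 + Integral(C2*airyai(2^(2/3)*y/2) + C3*airybi(2^(2/3)*y/2), y)


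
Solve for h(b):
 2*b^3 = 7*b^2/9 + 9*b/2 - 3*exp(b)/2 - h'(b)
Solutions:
 h(b) = C1 - b^4/2 + 7*b^3/27 + 9*b^2/4 - 3*exp(b)/2


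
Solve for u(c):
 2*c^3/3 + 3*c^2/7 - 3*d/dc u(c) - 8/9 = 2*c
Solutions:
 u(c) = C1 + c^4/18 + c^3/21 - c^2/3 - 8*c/27


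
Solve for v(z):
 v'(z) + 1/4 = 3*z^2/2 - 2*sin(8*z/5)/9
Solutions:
 v(z) = C1 + z^3/2 - z/4 + 5*cos(8*z/5)/36


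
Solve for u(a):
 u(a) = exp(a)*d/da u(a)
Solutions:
 u(a) = C1*exp(-exp(-a))


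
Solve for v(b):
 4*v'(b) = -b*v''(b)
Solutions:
 v(b) = C1 + C2/b^3


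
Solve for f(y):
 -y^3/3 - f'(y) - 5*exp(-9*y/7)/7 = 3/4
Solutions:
 f(y) = C1 - y^4/12 - 3*y/4 + 5*exp(-9*y/7)/9


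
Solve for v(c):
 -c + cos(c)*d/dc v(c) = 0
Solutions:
 v(c) = C1 + Integral(c/cos(c), c)


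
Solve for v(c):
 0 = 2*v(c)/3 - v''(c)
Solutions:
 v(c) = C1*exp(-sqrt(6)*c/3) + C2*exp(sqrt(6)*c/3)


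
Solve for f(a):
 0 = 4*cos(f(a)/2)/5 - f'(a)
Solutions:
 -4*a/5 - log(sin(f(a)/2) - 1) + log(sin(f(a)/2) + 1) = C1


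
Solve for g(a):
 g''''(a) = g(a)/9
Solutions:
 g(a) = C1*exp(-sqrt(3)*a/3) + C2*exp(sqrt(3)*a/3) + C3*sin(sqrt(3)*a/3) + C4*cos(sqrt(3)*a/3)


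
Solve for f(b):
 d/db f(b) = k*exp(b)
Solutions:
 f(b) = C1 + k*exp(b)


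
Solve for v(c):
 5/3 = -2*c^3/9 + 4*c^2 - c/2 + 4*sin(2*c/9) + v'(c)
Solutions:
 v(c) = C1 + c^4/18 - 4*c^3/3 + c^2/4 + 5*c/3 + 18*cos(2*c/9)


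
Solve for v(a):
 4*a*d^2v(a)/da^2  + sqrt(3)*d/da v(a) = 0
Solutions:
 v(a) = C1 + C2*a^(1 - sqrt(3)/4)


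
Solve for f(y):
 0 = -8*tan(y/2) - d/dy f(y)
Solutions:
 f(y) = C1 + 16*log(cos(y/2))


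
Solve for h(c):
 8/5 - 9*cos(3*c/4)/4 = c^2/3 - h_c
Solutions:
 h(c) = C1 + c^3/9 - 8*c/5 + 3*sin(3*c/4)


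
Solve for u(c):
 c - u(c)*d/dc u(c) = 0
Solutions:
 u(c) = -sqrt(C1 + c^2)
 u(c) = sqrt(C1 + c^2)


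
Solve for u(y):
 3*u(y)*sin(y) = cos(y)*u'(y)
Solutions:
 u(y) = C1/cos(y)^3


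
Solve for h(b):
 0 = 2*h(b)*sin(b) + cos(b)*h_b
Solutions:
 h(b) = C1*cos(b)^2


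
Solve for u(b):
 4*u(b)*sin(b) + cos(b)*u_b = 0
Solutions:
 u(b) = C1*cos(b)^4


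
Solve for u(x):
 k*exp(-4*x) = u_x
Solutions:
 u(x) = C1 - k*exp(-4*x)/4


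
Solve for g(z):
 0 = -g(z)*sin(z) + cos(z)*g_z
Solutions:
 g(z) = C1/cos(z)


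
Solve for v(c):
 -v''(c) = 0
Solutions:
 v(c) = C1 + C2*c


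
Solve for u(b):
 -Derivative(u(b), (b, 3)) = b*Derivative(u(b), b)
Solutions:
 u(b) = C1 + Integral(C2*airyai(-b) + C3*airybi(-b), b)


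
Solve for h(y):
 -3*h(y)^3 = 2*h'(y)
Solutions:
 h(y) = -sqrt(-1/(C1 - 3*y))
 h(y) = sqrt(-1/(C1 - 3*y))


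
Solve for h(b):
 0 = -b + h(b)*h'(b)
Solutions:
 h(b) = -sqrt(C1 + b^2)
 h(b) = sqrt(C1 + b^2)


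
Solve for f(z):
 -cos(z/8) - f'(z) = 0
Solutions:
 f(z) = C1 - 8*sin(z/8)


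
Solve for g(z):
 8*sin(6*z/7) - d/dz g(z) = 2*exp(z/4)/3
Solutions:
 g(z) = C1 - 8*exp(z/4)/3 - 28*cos(6*z/7)/3


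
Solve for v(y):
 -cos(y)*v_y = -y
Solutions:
 v(y) = C1 + Integral(y/cos(y), y)


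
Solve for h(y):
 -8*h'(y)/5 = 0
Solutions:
 h(y) = C1


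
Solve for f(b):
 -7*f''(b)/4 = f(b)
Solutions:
 f(b) = C1*sin(2*sqrt(7)*b/7) + C2*cos(2*sqrt(7)*b/7)


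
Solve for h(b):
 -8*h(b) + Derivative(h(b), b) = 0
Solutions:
 h(b) = C1*exp(8*b)


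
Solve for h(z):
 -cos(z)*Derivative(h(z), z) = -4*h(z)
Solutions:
 h(z) = C1*(sin(z)^2 + 2*sin(z) + 1)/(sin(z)^2 - 2*sin(z) + 1)


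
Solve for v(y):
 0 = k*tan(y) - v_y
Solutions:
 v(y) = C1 - k*log(cos(y))


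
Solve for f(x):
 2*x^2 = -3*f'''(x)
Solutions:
 f(x) = C1 + C2*x + C3*x^2 - x^5/90


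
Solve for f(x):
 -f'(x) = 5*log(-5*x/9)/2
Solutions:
 f(x) = C1 - 5*x*log(-x)/2 + x*(-5*log(5)/2 + 5/2 + 5*log(3))


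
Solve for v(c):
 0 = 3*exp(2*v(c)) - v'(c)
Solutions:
 v(c) = log(-sqrt(-1/(C1 + 3*c))) - log(2)/2
 v(c) = log(-1/(C1 + 3*c))/2 - log(2)/2


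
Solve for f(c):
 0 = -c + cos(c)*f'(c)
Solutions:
 f(c) = C1 + Integral(c/cos(c), c)


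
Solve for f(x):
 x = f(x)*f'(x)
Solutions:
 f(x) = -sqrt(C1 + x^2)
 f(x) = sqrt(C1 + x^2)


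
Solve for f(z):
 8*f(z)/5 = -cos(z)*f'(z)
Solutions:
 f(z) = C1*(sin(z) - 1)^(4/5)/(sin(z) + 1)^(4/5)


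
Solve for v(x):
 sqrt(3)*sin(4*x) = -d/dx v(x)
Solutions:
 v(x) = C1 + sqrt(3)*cos(4*x)/4


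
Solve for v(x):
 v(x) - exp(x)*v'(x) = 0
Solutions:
 v(x) = C1*exp(-exp(-x))


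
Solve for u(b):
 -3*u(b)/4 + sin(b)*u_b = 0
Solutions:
 u(b) = C1*(cos(b) - 1)^(3/8)/(cos(b) + 1)^(3/8)


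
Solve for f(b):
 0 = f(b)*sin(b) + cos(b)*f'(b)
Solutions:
 f(b) = C1*cos(b)


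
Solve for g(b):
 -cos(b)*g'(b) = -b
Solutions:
 g(b) = C1 + Integral(b/cos(b), b)


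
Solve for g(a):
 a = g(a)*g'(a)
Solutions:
 g(a) = -sqrt(C1 + a^2)
 g(a) = sqrt(C1 + a^2)


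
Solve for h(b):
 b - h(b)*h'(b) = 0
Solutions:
 h(b) = -sqrt(C1 + b^2)
 h(b) = sqrt(C1 + b^2)


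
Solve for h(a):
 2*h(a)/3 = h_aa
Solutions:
 h(a) = C1*exp(-sqrt(6)*a/3) + C2*exp(sqrt(6)*a/3)


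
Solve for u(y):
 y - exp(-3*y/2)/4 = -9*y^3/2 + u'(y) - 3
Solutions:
 u(y) = C1 + 9*y^4/8 + y^2/2 + 3*y + exp(-3*y/2)/6


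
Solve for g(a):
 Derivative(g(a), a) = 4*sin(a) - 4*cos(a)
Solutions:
 g(a) = C1 - 4*sqrt(2)*sin(a + pi/4)


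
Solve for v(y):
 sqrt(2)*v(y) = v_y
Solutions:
 v(y) = C1*exp(sqrt(2)*y)


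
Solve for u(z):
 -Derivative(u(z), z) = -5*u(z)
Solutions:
 u(z) = C1*exp(5*z)


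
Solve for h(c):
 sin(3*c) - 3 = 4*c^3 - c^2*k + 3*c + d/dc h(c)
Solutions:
 h(c) = C1 - c^4 + c^3*k/3 - 3*c^2/2 - 3*c - cos(3*c)/3


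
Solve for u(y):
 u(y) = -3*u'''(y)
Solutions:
 u(y) = C3*exp(-3^(2/3)*y/3) + (C1*sin(3^(1/6)*y/2) + C2*cos(3^(1/6)*y/2))*exp(3^(2/3)*y/6)


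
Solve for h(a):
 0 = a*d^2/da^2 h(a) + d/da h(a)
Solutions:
 h(a) = C1 + C2*log(a)


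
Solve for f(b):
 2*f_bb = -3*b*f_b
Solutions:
 f(b) = C1 + C2*erf(sqrt(3)*b/2)


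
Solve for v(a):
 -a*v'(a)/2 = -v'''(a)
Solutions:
 v(a) = C1 + Integral(C2*airyai(2^(2/3)*a/2) + C3*airybi(2^(2/3)*a/2), a)


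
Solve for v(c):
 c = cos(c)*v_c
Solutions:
 v(c) = C1 + Integral(c/cos(c), c)


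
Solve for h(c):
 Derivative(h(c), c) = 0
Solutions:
 h(c) = C1


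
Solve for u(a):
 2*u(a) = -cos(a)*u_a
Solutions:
 u(a) = C1*(sin(a) - 1)/(sin(a) + 1)


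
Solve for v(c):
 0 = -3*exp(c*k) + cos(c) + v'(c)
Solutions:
 v(c) = C1 - sin(c) + 3*exp(c*k)/k


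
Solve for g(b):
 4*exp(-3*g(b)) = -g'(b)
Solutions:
 g(b) = log(C1 - 12*b)/3
 g(b) = log((-3^(1/3) - 3^(5/6)*I)*(C1 - 4*b)^(1/3)/2)
 g(b) = log((-3^(1/3) + 3^(5/6)*I)*(C1 - 4*b)^(1/3)/2)


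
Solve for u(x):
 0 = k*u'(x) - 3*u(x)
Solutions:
 u(x) = C1*exp(3*x/k)


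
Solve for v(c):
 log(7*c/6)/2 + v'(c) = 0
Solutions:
 v(c) = C1 - c*log(c)/2 - c*log(7)/2 + c/2 + c*log(6)/2


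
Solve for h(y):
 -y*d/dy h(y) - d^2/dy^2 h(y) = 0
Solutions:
 h(y) = C1 + C2*erf(sqrt(2)*y/2)


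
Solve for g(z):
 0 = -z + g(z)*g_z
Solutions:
 g(z) = -sqrt(C1 + z^2)
 g(z) = sqrt(C1 + z^2)


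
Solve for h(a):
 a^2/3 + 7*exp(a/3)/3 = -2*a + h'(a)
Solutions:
 h(a) = C1 + a^3/9 + a^2 + 7*exp(a/3)


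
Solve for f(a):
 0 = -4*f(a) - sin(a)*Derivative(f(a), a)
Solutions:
 f(a) = C1*(cos(a)^2 + 2*cos(a) + 1)/(cos(a)^2 - 2*cos(a) + 1)


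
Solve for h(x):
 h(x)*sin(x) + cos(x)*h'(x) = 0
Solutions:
 h(x) = C1*cos(x)


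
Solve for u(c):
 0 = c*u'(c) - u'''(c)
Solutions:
 u(c) = C1 + Integral(C2*airyai(c) + C3*airybi(c), c)


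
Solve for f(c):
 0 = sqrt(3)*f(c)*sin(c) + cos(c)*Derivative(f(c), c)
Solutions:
 f(c) = C1*cos(c)^(sqrt(3))


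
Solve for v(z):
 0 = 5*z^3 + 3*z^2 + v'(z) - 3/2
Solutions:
 v(z) = C1 - 5*z^4/4 - z^3 + 3*z/2


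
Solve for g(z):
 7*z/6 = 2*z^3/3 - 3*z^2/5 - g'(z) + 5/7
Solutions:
 g(z) = C1 + z^4/6 - z^3/5 - 7*z^2/12 + 5*z/7


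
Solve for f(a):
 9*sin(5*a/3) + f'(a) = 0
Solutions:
 f(a) = C1 + 27*cos(5*a/3)/5


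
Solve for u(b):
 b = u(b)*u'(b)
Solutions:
 u(b) = -sqrt(C1 + b^2)
 u(b) = sqrt(C1 + b^2)


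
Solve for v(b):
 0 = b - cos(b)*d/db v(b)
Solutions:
 v(b) = C1 + Integral(b/cos(b), b)


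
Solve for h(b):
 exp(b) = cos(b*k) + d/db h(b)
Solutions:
 h(b) = C1 + exp(b) - sin(b*k)/k


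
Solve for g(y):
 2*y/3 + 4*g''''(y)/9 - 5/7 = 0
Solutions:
 g(y) = C1 + C2*y + C3*y^2 + C4*y^3 - y^5/80 + 15*y^4/224


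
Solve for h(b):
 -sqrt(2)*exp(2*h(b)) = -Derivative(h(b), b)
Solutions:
 h(b) = log(-sqrt(-1/(C1 + sqrt(2)*b))) - log(2)/2
 h(b) = log(-1/(C1 + sqrt(2)*b))/2 - log(2)/2


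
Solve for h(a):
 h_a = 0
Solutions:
 h(a) = C1


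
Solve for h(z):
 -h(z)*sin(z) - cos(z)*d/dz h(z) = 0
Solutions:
 h(z) = C1*cos(z)


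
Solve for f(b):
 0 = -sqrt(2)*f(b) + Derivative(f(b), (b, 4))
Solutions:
 f(b) = C1*exp(-2^(1/8)*b) + C2*exp(2^(1/8)*b) + C3*sin(2^(1/8)*b) + C4*cos(2^(1/8)*b)


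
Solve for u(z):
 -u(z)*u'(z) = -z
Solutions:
 u(z) = -sqrt(C1 + z^2)
 u(z) = sqrt(C1 + z^2)


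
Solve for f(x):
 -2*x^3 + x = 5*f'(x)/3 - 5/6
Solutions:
 f(x) = C1 - 3*x^4/10 + 3*x^2/10 + x/2


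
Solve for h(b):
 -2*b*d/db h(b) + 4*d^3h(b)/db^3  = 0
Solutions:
 h(b) = C1 + Integral(C2*airyai(2^(2/3)*b/2) + C3*airybi(2^(2/3)*b/2), b)


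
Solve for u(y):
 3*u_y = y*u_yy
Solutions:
 u(y) = C1 + C2*y^4


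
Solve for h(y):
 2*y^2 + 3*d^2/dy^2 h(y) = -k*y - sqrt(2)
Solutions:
 h(y) = C1 + C2*y - k*y^3/18 - y^4/18 - sqrt(2)*y^2/6


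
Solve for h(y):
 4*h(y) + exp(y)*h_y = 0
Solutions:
 h(y) = C1*exp(4*exp(-y))


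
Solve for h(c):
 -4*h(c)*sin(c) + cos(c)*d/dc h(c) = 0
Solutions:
 h(c) = C1/cos(c)^4


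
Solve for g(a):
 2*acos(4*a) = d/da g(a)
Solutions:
 g(a) = C1 + 2*a*acos(4*a) - sqrt(1 - 16*a^2)/2


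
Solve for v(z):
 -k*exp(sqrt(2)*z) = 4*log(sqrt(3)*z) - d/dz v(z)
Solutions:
 v(z) = C1 + sqrt(2)*k*exp(sqrt(2)*z)/2 + 4*z*log(z) + 2*z*(-2 + log(3))


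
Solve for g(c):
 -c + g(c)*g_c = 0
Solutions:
 g(c) = -sqrt(C1 + c^2)
 g(c) = sqrt(C1 + c^2)


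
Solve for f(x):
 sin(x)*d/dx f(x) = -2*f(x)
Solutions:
 f(x) = C1*(cos(x) + 1)/(cos(x) - 1)


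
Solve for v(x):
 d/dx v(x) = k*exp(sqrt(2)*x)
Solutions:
 v(x) = C1 + sqrt(2)*k*exp(sqrt(2)*x)/2


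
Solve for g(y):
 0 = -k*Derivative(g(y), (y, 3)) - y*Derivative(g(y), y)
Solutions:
 g(y) = C1 + Integral(C2*airyai(y*(-1/k)^(1/3)) + C3*airybi(y*(-1/k)^(1/3)), y)


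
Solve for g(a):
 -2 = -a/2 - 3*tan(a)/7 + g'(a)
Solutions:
 g(a) = C1 + a^2/4 - 2*a - 3*log(cos(a))/7


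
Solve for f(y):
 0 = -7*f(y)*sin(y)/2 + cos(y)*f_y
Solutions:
 f(y) = C1/cos(y)^(7/2)


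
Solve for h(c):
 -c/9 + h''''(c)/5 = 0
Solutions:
 h(c) = C1 + C2*c + C3*c^2 + C4*c^3 + c^5/216


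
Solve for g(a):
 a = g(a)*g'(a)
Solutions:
 g(a) = -sqrt(C1 + a^2)
 g(a) = sqrt(C1 + a^2)


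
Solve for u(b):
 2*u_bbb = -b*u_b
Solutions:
 u(b) = C1 + Integral(C2*airyai(-2^(2/3)*b/2) + C3*airybi(-2^(2/3)*b/2), b)


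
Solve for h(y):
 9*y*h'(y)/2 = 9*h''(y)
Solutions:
 h(y) = C1 + C2*erfi(y/2)


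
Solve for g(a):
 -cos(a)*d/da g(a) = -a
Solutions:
 g(a) = C1 + Integral(a/cos(a), a)


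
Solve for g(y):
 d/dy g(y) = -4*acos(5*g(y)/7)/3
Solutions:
 Integral(1/acos(5*_y/7), (_y, g(y))) = C1 - 4*y/3


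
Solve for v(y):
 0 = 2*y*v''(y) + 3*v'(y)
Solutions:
 v(y) = C1 + C2/sqrt(y)


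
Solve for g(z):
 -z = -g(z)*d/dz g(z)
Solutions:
 g(z) = -sqrt(C1 + z^2)
 g(z) = sqrt(C1 + z^2)


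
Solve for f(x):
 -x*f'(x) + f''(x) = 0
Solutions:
 f(x) = C1 + C2*erfi(sqrt(2)*x/2)


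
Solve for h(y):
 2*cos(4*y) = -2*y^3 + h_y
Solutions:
 h(y) = C1 + y^4/2 + sin(4*y)/2


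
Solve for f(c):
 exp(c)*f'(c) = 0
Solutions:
 f(c) = C1


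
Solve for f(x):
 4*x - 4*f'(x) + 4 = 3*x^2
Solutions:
 f(x) = C1 - x^3/4 + x^2/2 + x


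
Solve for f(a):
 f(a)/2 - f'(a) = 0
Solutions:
 f(a) = C1*exp(a/2)


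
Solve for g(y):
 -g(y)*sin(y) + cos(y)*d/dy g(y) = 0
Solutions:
 g(y) = C1/cos(y)


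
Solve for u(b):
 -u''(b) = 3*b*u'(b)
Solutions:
 u(b) = C1 + C2*erf(sqrt(6)*b/2)


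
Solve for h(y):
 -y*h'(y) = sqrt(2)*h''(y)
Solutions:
 h(y) = C1 + C2*erf(2^(1/4)*y/2)


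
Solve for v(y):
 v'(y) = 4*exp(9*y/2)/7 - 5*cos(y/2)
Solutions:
 v(y) = C1 + 8*exp(9*y/2)/63 - 10*sin(y/2)


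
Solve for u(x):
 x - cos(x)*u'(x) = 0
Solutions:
 u(x) = C1 + Integral(x/cos(x), x)


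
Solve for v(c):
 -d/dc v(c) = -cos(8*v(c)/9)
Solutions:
 -c - 9*log(sin(8*v(c)/9) - 1)/16 + 9*log(sin(8*v(c)/9) + 1)/16 = C1


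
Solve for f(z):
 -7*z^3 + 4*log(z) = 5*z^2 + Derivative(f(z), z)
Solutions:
 f(z) = C1 - 7*z^4/4 - 5*z^3/3 + 4*z*log(z) - 4*z


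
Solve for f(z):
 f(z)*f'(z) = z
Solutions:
 f(z) = -sqrt(C1 + z^2)
 f(z) = sqrt(C1 + z^2)


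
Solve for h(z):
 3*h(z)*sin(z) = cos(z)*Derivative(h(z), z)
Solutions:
 h(z) = C1/cos(z)^3


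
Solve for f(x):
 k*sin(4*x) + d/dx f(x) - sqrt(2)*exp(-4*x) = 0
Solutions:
 f(x) = C1 + k*cos(4*x)/4 - sqrt(2)*exp(-4*x)/4


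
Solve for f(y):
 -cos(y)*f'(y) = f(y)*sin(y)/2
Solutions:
 f(y) = C1*sqrt(cos(y))


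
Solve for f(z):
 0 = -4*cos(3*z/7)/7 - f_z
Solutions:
 f(z) = C1 - 4*sin(3*z/7)/3


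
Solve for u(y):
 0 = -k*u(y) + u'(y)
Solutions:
 u(y) = C1*exp(k*y)


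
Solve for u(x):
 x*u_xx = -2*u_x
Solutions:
 u(x) = C1 + C2/x


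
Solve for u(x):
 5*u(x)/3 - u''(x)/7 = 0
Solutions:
 u(x) = C1*exp(-sqrt(105)*x/3) + C2*exp(sqrt(105)*x/3)


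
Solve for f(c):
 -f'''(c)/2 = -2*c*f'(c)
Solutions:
 f(c) = C1 + Integral(C2*airyai(2^(2/3)*c) + C3*airybi(2^(2/3)*c), c)


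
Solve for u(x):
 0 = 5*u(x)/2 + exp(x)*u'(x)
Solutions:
 u(x) = C1*exp(5*exp(-x)/2)


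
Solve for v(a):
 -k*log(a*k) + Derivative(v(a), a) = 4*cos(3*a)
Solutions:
 v(a) = C1 + a*k*(log(a*k) - 1) + 4*sin(3*a)/3


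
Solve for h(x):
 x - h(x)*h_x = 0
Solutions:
 h(x) = -sqrt(C1 + x^2)
 h(x) = sqrt(C1 + x^2)


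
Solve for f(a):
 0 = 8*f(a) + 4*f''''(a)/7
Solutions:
 f(a) = (C1*sin(2^(3/4)*7^(1/4)*a/2) + C2*cos(2^(3/4)*7^(1/4)*a/2))*exp(-2^(3/4)*7^(1/4)*a/2) + (C3*sin(2^(3/4)*7^(1/4)*a/2) + C4*cos(2^(3/4)*7^(1/4)*a/2))*exp(2^(3/4)*7^(1/4)*a/2)


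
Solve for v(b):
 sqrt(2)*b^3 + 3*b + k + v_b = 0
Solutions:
 v(b) = C1 - sqrt(2)*b^4/4 - 3*b^2/2 - b*k


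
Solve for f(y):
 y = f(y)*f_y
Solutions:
 f(y) = -sqrt(C1 + y^2)
 f(y) = sqrt(C1 + y^2)
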